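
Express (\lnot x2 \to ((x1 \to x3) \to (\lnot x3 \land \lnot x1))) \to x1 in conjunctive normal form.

(\lnot x2 \lor x1) \land (x3 \lor x1)

(\lnot x2 \to ((x1 \to x3) \to (\lnot x3 \land \lnot x1))) \to x1
⇔ \lnot (\lnot x2 \to ((x1 \to x3) \to (\lnot x3 \land \lnot x1))) \lor x1
⇔ \lnot (\lnot \lnot x2 \lor ((x1 \to x3) \to (\lnot x3 \land \lnot x1))) \lor x1
⇔ \lnot (\lnot \lnot x2 \lor \lnot (x1 \to x3) \lor (\lnot x3 \land \lnot x1)) \lor x1
⇔ \lnot (\lnot \lnot x2 \lor \lnot (\lnot x1 \lor x3) \lor (\lnot x3 \land \lnot x1)) \lor x1
⇔ (\lnot \lnot \lnot x2 \land \lnot \lnot (\lnot x1 \lor x3) \land \lnot (\lnot x3 \land \lnot x1)) \lor x1
⇔ (\lnot x2 \land \lnot \lnot (\lnot x1 \lor x3) \land \lnot (\lnot x3 \land \lnot x1)) \lor x1
⇔ (\lnot x2 \land (\lnot x1 \lor x3) \land \lnot (\lnot x3 \land \lnot x1)) \lor x1
⇔ (\lnot x2 \land (\lnot x1 \lor x3) \land (\lnot \lnot x3 \lor \lnot \lnot x1)) \lor x1
⇔ (\lnot x2 \land (\lnot x1 \lor x3) \land (x3 \lor \lnot \lnot x1)) \lor x1
⇔ (\lnot x2 \land (\lnot x1 \lor x3) \land (x3 \lor x1)) \lor x1
⇔ (\lnot x2 \lor x1) \land (\lnot x1 \lor x3 \lor x1) \land (x3 \lor x1 \lor x1)
⇔ (\lnot x2 \lor x1) \land (x3 \lor x1)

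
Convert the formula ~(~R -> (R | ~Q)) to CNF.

~(~R -> (R | ~Q))
⇔ ~(~~R | R | ~Q)   [eliminate ->]
⇔ ~~~R & ~R & ~~Q   [De Morgan]
⇔ ~R & ~R & ~~Q   [double negation]
⇔ ~R & ~R & Q   [double negation]
⇔ ~R & Q   [simplify]

~R & Q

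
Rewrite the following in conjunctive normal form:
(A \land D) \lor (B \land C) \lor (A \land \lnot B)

(A \lor B) \land (A \lor C) \land (D \lor C \lor \lnot B)

(A \land D) \lor (B \land C) \lor (A \land \lnot B)
= (A \lor B \lor A) \land (A \lor B \lor \lnot B) \land (A \lor C \lor A) \land (A \lor C \lor \lnot B) \land (D \lor B \lor A) \land (D \lor B \lor \lnot B) \land (D \lor C \lor A) \land (D \lor C \lor \lnot B)   [distribute \lor over \land]
= (A \lor B) \land (A \lor C) \land (D \lor C \lor \lnot B)   [simplify]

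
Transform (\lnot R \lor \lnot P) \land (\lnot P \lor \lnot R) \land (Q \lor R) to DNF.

(\lnot R \lor \lnot P) \land (\lnot P \lor \lnot R) \land (Q \lor R)
≡ (\lnot R \land \lnot P \land Q) \lor (\lnot R \land \lnot P \land R) \lor (\lnot R \land \lnot R \land Q) \lor (\lnot R \land \lnot R \land R) \lor (\lnot P \land \lnot P \land Q) \lor (\lnot P \land \lnot P \land R) \lor (\lnot P \land \lnot R \land Q) \lor (\lnot P \land \lnot R \land R)   [distribute \land over \lor]
≡ (\lnot R \land Q) \lor (\lnot P \land Q) \lor (\lnot P \land R)   [simplify]

(\lnot R \land Q) \lor (\lnot P \land Q) \lor (\lnot P \land R)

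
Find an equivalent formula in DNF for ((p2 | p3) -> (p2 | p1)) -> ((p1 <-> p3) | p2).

((p2 | p3) -> (p2 | p1)) -> ((p1 <-> p3) | p2)
≡ ~((p2 | p3) -> (p2 | p1)) | (p1 <-> p3) | p2   — eliminate ->
≡ ~(~(p2 | p3) | p2 | p1) | (p1 <-> p3) | p2   — eliminate ->
≡ ~(~(p2 | p3) | p2 | p1) | ((p1 -> p3) & (p3 -> p1)) | p2   — eliminate <->
≡ ~(~(p2 | p3) | p2 | p1) | ((~p1 | p3) & (p3 -> p1)) | p2   — eliminate ->
≡ ~(~(p2 | p3) | p2 | p1) | ((~p1 | p3) & (~p3 | p1)) | p2   — eliminate ->
≡ (~~(p2 | p3) & ~p2 & ~p1) | ((~p1 | p3) & (~p3 | p1)) | p2   — De Morgan
≡ ((p2 | p3) & ~p2 & ~p1) | ((~p1 | p3) & (~p3 | p1)) | p2   — double negation
≡ (p2 & ~p2 & ~p1) | (p3 & ~p2 & ~p1) | (~p1 & ~p3) | (~p1 & p1) | (p3 & ~p3) | (p3 & p1) | p2   — distribute & over |
≡ (p3 & ~p2 & ~p1) | (~p1 & ~p3) | (p3 & p1) | p2   — simplify

(p3 & ~p2 & ~p1) | (~p1 & ~p3) | (p3 & p1) | p2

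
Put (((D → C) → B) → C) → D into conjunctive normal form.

(D ∨ B) ∧ (¬C ∨ D)

(((D → C) → B) → C) → D
⇔ ¬(((D → C) → B) → C) ∨ D   [eliminate →]
⇔ ¬(¬((D → C) → B) ∨ C) ∨ D   [eliminate →]
⇔ ¬(¬(¬(D → C) ∨ B) ∨ C) ∨ D   [eliminate →]
⇔ ¬(¬(¬(¬D ∨ C) ∨ B) ∨ C) ∨ D   [eliminate →]
⇔ ¬¬(¬(¬D ∨ C) ∨ B) ∧ ¬C ∨ D   [De Morgan]
⇔ (¬(¬D ∨ C) ∨ B) ∧ ¬C ∨ D   [double negation]
⇔ (¬¬D ∧ ¬C ∨ B) ∧ ¬C ∨ D   [De Morgan]
⇔ (D ∧ ¬C ∨ B) ∧ ¬C ∨ D   [double negation]
⇔ (D ∨ B ∨ D) ∧ (¬C ∨ B ∨ D) ∧ (¬C ∨ D)   [distribute ∨ over ∧]
⇔ (D ∨ B) ∧ (¬C ∨ D)   [simplify]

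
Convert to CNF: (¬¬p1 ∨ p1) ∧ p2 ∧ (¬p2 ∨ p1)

p1 ∧ p2

(¬¬p1 ∨ p1) ∧ p2 ∧ (¬p2 ∨ p1)
⇔ (p1 ∨ p1) ∧ p2 ∧ (¬p2 ∨ p1)   [double negation]
⇔ p1 ∧ p2   [simplify]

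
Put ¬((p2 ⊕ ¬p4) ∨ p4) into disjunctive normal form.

¬((p2 ⊕ ¬p4) ∨ p4)
≡ ¬((p2 ∧ ¬¬p4) ∨ (¬p2 ∧ ¬p4) ∨ p4)   (expand ⊕)
≡ ¬(p2 ∧ ¬¬p4) ∧ ¬(¬p2 ∧ ¬p4) ∧ ¬p4   (De Morgan)
≡ (¬p2 ∨ ¬¬¬p4) ∧ ¬(¬p2 ∧ ¬p4) ∧ ¬p4   (De Morgan)
≡ (¬p2 ∨ ¬p4) ∧ ¬(¬p2 ∧ ¬p4) ∧ ¬p4   (double negation)
≡ (¬p2 ∨ ¬p4) ∧ (¬¬p2 ∨ ¬¬p4) ∧ ¬p4   (De Morgan)
≡ (¬p2 ∨ ¬p4) ∧ (p2 ∨ ¬¬p4) ∧ ¬p4   (double negation)
≡ (¬p2 ∨ ¬p4) ∧ (p2 ∨ p4) ∧ ¬p4   (double negation)
≡ (¬p2 ∧ p2 ∧ ¬p4) ∨ (¬p2 ∧ p4 ∧ ¬p4) ∨ (¬p4 ∧ p2 ∧ ¬p4) ∨ (¬p4 ∧ p4 ∧ ¬p4)   (distribute ∧ over ∨)
≡ ¬p4 ∧ p2   (simplify)

¬p4 ∧ p2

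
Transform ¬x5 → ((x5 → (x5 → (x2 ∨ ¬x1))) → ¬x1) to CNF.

¬x5 → ((x5 → (x5 → (x2 ∨ ¬x1))) → ¬x1)
≡ ¬¬x5 ∨ ((x5 → (x5 → (x2 ∨ ¬x1))) → ¬x1)   [eliminate →]
≡ ¬¬x5 ∨ ¬(x5 → (x5 → (x2 ∨ ¬x1))) ∨ ¬x1   [eliminate →]
≡ ¬¬x5 ∨ ¬(¬x5 ∨ (x5 → (x2 ∨ ¬x1))) ∨ ¬x1   [eliminate →]
≡ ¬¬x5 ∨ ¬(¬x5 ∨ ¬x5 ∨ x2 ∨ ¬x1) ∨ ¬x1   [eliminate →]
≡ x5 ∨ ¬(¬x5 ∨ ¬x5 ∨ x2 ∨ ¬x1) ∨ ¬x1   [double negation]
≡ x5 ∨ (¬¬x5 ∧ ¬¬x5 ∧ ¬x2 ∧ ¬¬x1) ∨ ¬x1   [De Morgan]
≡ x5 ∨ (x5 ∧ ¬¬x5 ∧ ¬x2 ∧ ¬¬x1) ∨ ¬x1   [double negation]
≡ x5 ∨ (x5 ∧ x5 ∧ ¬x2 ∧ ¬¬x1) ∨ ¬x1   [double negation]
≡ x5 ∨ (x5 ∧ x5 ∧ ¬x2 ∧ x1) ∨ ¬x1   [double negation]
≡ (x5 ∨ x5 ∨ ¬x1) ∧ (x5 ∨ x5 ∨ ¬x1) ∧ (x5 ∨ ¬x2 ∨ ¬x1) ∧ (x5 ∨ x1 ∨ ¬x1)   [distribute ∨ over ∧]
≡ x5 ∨ ¬x1   [simplify]

x5 ∨ ¬x1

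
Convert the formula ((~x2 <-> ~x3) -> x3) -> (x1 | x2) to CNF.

((~x2 <-> ~x3) -> x3) -> (x1 | x2)
≡ ~((~x2 <-> ~x3) -> x3) | x1 | x2   [eliminate ->]
≡ ~(~(~x2 <-> ~x3) | x3) | x1 | x2   [eliminate ->]
≡ ~(~((~x2 -> ~x3) & (~x3 -> ~x2)) | x3) | x1 | x2   [eliminate <->]
≡ ~(~((~~x2 | ~x3) & (~x3 -> ~x2)) | x3) | x1 | x2   [eliminate ->]
≡ ~(~((~~x2 | ~x3) & (~~x3 | ~x2)) | x3) | x1 | x2   [eliminate ->]
≡ (~~((~~x2 | ~x3) & (~~x3 | ~x2)) & ~x3) | x1 | x2   [De Morgan]
≡ ((~~x2 | ~x3) & (~~x3 | ~x2) & ~x3) | x1 | x2   [double negation]
≡ ((x2 | ~x3) & (~~x3 | ~x2) & ~x3) | x1 | x2   [double negation]
≡ ((x2 | ~x3) & (x3 | ~x2) & ~x3) | x1 | x2   [double negation]
≡ (x2 | ~x3 | x1 | x2) & (x3 | ~x2 | x1 | x2) & (~x3 | x1 | x2)   [distribute | over &]
≡ x2 | ~x3 | x1   [simplify]

x2 | ~x3 | x1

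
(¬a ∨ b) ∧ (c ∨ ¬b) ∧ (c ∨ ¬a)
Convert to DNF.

(¬a ∨ b) ∧ (c ∨ ¬b) ∧ (c ∨ ¬a)
= (¬a ∧ c ∧ c) ∨ (¬a ∧ c ∧ ¬a) ∨ (¬a ∧ ¬b ∧ c) ∨ (¬a ∧ ¬b ∧ ¬a) ∨ (b ∧ c ∧ c) ∨ (b ∧ c ∧ ¬a) ∨ (b ∧ ¬b ∧ c) ∨ (b ∧ ¬b ∧ ¬a)   (distribute ∧ over ∨)
= (¬a ∧ c) ∨ (¬a ∧ ¬b) ∨ (b ∧ c)   (simplify)

(¬a ∧ c) ∨ (¬a ∧ ¬b) ∨ (b ∧ c)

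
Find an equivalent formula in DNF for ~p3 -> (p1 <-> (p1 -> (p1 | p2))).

~p3 -> (p1 <-> (p1 -> (p1 | p2)))
≡ ~~p3 | (p1 <-> (p1 -> (p1 | p2)))   [eliminate ->]
≡ ~~p3 | ((p1 -> (p1 -> (p1 | p2))) & ((p1 -> (p1 | p2)) -> p1))   [eliminate <->]
≡ ~~p3 | ((~p1 | (p1 -> (p1 | p2))) & ((p1 -> (p1 | p2)) -> p1))   [eliminate ->]
≡ ~~p3 | ((~p1 | ~p1 | p1 | p2) & ((p1 -> (p1 | p2)) -> p1))   [eliminate ->]
≡ ~~p3 | ((~p1 | ~p1 | p1 | p2) & (~(p1 -> (p1 | p2)) | p1))   [eliminate ->]
≡ ~~p3 | ((~p1 | ~p1 | p1 | p2) & (~(~p1 | p1 | p2) | p1))   [eliminate ->]
≡ p3 | ((~p1 | ~p1 | p1 | p2) & (~(~p1 | p1 | p2) | p1))   [double negation]
≡ p3 | ((~p1 | ~p1 | p1 | p2) & ((~~p1 & ~p1 & ~p2) | p1))   [De Morgan]
≡ p3 | ((~p1 | ~p1 | p1 | p2) & ((p1 & ~p1 & ~p2) | p1))   [double negation]
≡ p3 | (~p1 & p1 & ~p1 & ~p2) | (~p1 & p1) | (~p1 & p1 & ~p1 & ~p2) | (~p1 & p1) | (p1 & p1 & ~p1 & ~p2) | (p1 & p1) | (p2 & p1 & ~p1 & ~p2) | (p2 & p1)   [distribute & over |]
≡ p3 | p1   [simplify]

p3 | p1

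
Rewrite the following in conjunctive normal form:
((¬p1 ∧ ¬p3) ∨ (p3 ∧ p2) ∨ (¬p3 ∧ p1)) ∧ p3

(¬p3 ∨ p2) ∧ p3

((¬p1 ∧ ¬p3) ∨ (p3 ∧ p2) ∨ (¬p3 ∧ p1)) ∧ p3
≡ (¬p1 ∨ p3 ∨ ¬p3) ∧ (¬p1 ∨ p3 ∨ p1) ∧ (¬p1 ∨ p2 ∨ ¬p3) ∧ (¬p1 ∨ p2 ∨ p1) ∧ (¬p3 ∨ p3 ∨ ¬p3) ∧ (¬p3 ∨ p3 ∨ p1) ∧ (¬p3 ∨ p2 ∨ ¬p3) ∧ (¬p3 ∨ p2 ∨ p1) ∧ p3   [distribute ∨ over ∧]
≡ (¬p3 ∨ p2) ∧ p3   [simplify]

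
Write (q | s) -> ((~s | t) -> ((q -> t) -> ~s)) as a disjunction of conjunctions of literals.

(q | s) -> ((~s | t) -> ((q -> t) -> ~s))
≡ ~(q | s) | ((~s | t) -> ((q -> t) -> ~s))   [eliminate ->]
≡ ~(q | s) | ~(~s | t) | ((q -> t) -> ~s)   [eliminate ->]
≡ ~(q | s) | ~(~s | t) | ~(q -> t) | ~s   [eliminate ->]
≡ ~(q | s) | ~(~s | t) | ~(~q | t) | ~s   [eliminate ->]
≡ (~q & ~s) | ~(~s | t) | ~(~q | t) | ~s   [De Morgan]
≡ (~q & ~s) | (~~s & ~t) | ~(~q | t) | ~s   [De Morgan]
≡ (~q & ~s) | (s & ~t) | ~(~q | t) | ~s   [double negation]
≡ (~q & ~s) | (s & ~t) | (~~q & ~t) | ~s   [De Morgan]
≡ (~q & ~s) | (s & ~t) | (q & ~t) | ~s   [double negation]
≡ (s & ~t) | (q & ~t) | ~s   [simplify]

(s & ~t) | (q & ~t) | ~s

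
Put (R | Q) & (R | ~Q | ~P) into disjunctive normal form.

R | (Q & ~P)

(R | Q) & (R | ~Q | ~P)
≡ (R & R) | (R & ~Q) | (R & ~P) | (Q & R) | (Q & ~Q) | (Q & ~P)   [distribute & over |]
≡ R | (Q & ~P)   [simplify]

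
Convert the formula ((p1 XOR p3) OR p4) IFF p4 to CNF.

((p1 XOR p3) OR p4) IFF p4
≡ (((p1 XOR p3) OR p4) IMPLIES p4) AND (p4 IMPLIES ((p1 XOR p3) OR p4))   [eliminate IFF]
≡ (NOT ((p1 XOR p3) OR p4) OR p4) AND (p4 IMPLIES ((p1 XOR p3) OR p4))   [eliminate IMPLIES]
≡ (NOT (((p1 OR p3) AND NOT (p1 AND p3)) OR p4) OR p4) AND (p4 IMPLIES ((p1 XOR p3) OR p4))   [expand XOR]
≡ (NOT (((p1 OR p3) AND NOT (p1 AND p3)) OR p4) OR p4) AND (NOT p4 OR (p1 XOR p3) OR p4)   [eliminate IMPLIES]
≡ (NOT (((p1 OR p3) AND NOT (p1 AND p3)) OR p4) OR p4) AND (NOT p4 OR ((p1 OR p3) AND NOT (p1 AND p3)) OR p4)   [expand XOR]
≡ ((NOT ((p1 OR p3) AND NOT (p1 AND p3)) AND NOT p4) OR p4) AND (NOT p4 OR ((p1 OR p3) AND NOT (p1 AND p3)) OR p4)   [De Morgan]
≡ (((NOT (p1 OR p3) OR NOT NOT (p1 AND p3)) AND NOT p4) OR p4) AND (NOT p4 OR ((p1 OR p3) AND NOT (p1 AND p3)) OR p4)   [De Morgan]
≡ ((((NOT p1 AND NOT p3) OR NOT NOT (p1 AND p3)) AND NOT p4) OR p4) AND (NOT p4 OR ((p1 OR p3) AND NOT (p1 AND p3)) OR p4)   [De Morgan]
≡ ((((NOT p1 AND NOT p3) OR (p1 AND p3)) AND NOT p4) OR p4) AND (NOT p4 OR ((p1 OR p3) AND NOT (p1 AND p3)) OR p4)   [double negation]
≡ ((((NOT p1 AND NOT p3) OR (p1 AND p3)) AND NOT p4) OR p4) AND (NOT p4 OR ((p1 OR p3) AND (NOT p1 OR NOT p3)) OR p4)   [De Morgan]
≡ (NOT p1 OR p1 OR p4) AND (NOT p1 OR p3 OR p4) AND (NOT p3 OR p1 OR p4) AND (NOT p3 OR p3 OR p4) AND (NOT p4 OR p4) AND (NOT p4 OR p1 OR p3 OR p4) AND (NOT p4 OR NOT p1 OR NOT p3 OR p4)   [distribute OR over AND]
≡ (NOT p1 OR p3 OR p4) AND (NOT p3 OR p1 OR p4)   [simplify]

(NOT p1 OR p3 OR p4) AND (NOT p3 OR p1 OR p4)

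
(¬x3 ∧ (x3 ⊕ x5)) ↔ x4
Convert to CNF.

(x3 ∨ ¬x5 ∨ x4) ∧ (¬x4 ∨ ¬x3) ∧ (¬x4 ∨ x3 ∨ x5)

(¬x3 ∧ (x3 ⊕ x5)) ↔ x4
≡ ((¬x3 ∧ (x3 ⊕ x5)) → x4) ∧ (x4 → (¬x3 ∧ (x3 ⊕ x5)))   [eliminate ↔]
≡ (¬(¬x3 ∧ (x3 ⊕ x5)) ∨ x4) ∧ (x4 → (¬x3 ∧ (x3 ⊕ x5)))   [eliminate →]
≡ (¬(¬x3 ∧ (x3 ∨ x5) ∧ ¬(x3 ∧ x5)) ∨ x4) ∧ (x4 → (¬x3 ∧ (x3 ⊕ x5)))   [expand ⊕]
≡ (¬(¬x3 ∧ (x3 ∨ x5) ∧ ¬(x3 ∧ x5)) ∨ x4) ∧ (¬x4 ∨ (¬x3 ∧ (x3 ⊕ x5)))   [eliminate →]
≡ (¬(¬x3 ∧ (x3 ∨ x5) ∧ ¬(x3 ∧ x5)) ∨ x4) ∧ (¬x4 ∨ (¬x3 ∧ (x3 ∨ x5) ∧ ¬(x3 ∧ x5)))   [expand ⊕]
≡ (¬¬x3 ∨ ¬(x3 ∨ x5) ∨ ¬¬(x3 ∧ x5) ∨ x4) ∧ (¬x4 ∨ (¬x3 ∧ (x3 ∨ x5) ∧ ¬(x3 ∧ x5)))   [De Morgan]
≡ (x3 ∨ ¬(x3 ∨ x5) ∨ ¬¬(x3 ∧ x5) ∨ x4) ∧ (¬x4 ∨ (¬x3 ∧ (x3 ∨ x5) ∧ ¬(x3 ∧ x5)))   [double negation]
≡ (x3 ∨ (¬x3 ∧ ¬x5) ∨ ¬¬(x3 ∧ x5) ∨ x4) ∧ (¬x4 ∨ (¬x3 ∧ (x3 ∨ x5) ∧ ¬(x3 ∧ x5)))   [De Morgan]
≡ (x3 ∨ (¬x3 ∧ ¬x5) ∨ (x3 ∧ x5) ∨ x4) ∧ (¬x4 ∨ (¬x3 ∧ (x3 ∨ x5) ∧ ¬(x3 ∧ x5)))   [double negation]
≡ (x3 ∨ (¬x3 ∧ ¬x5) ∨ (x3 ∧ x5) ∨ x4) ∧ (¬x4 ∨ (¬x3 ∧ (x3 ∨ x5) ∧ (¬x3 ∨ ¬x5)))   [De Morgan]
≡ (x3 ∨ ¬x3 ∨ x3 ∨ x4) ∧ (x3 ∨ ¬x3 ∨ x5 ∨ x4) ∧ (x3 ∨ ¬x5 ∨ x3 ∨ x4) ∧ (x3 ∨ ¬x5 ∨ x5 ∨ x4) ∧ (¬x4 ∨ ¬x3) ∧ (¬x4 ∨ x3 ∨ x5) ∧ (¬x4 ∨ ¬x3 ∨ ¬x5)   [distribute ∨ over ∧]
≡ (x3 ∨ ¬x5 ∨ x4) ∧ (¬x4 ∨ ¬x3) ∧ (¬x4 ∨ x3 ∨ x5)   [simplify]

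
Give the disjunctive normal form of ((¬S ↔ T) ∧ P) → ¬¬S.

((¬S ↔ T) ∧ P) → ¬¬S
⇔ ¬((¬S ↔ T) ∧ P) ∨ ¬¬S
⇔ ¬((¬S → T) ∧ (T → ¬S) ∧ P) ∨ ¬¬S
⇔ ¬((¬¬S ∨ T) ∧ (T → ¬S) ∧ P) ∨ ¬¬S
⇔ ¬((¬¬S ∨ T) ∧ (¬T ∨ ¬S) ∧ P) ∨ ¬¬S
⇔ ¬(¬¬S ∨ T) ∨ ¬(¬T ∨ ¬S) ∨ ¬P ∨ ¬¬S
⇔ (¬¬¬S ∧ ¬T) ∨ ¬(¬T ∨ ¬S) ∨ ¬P ∨ ¬¬S
⇔ (¬S ∧ ¬T) ∨ ¬(¬T ∨ ¬S) ∨ ¬P ∨ ¬¬S
⇔ (¬S ∧ ¬T) ∨ (¬¬T ∧ ¬¬S) ∨ ¬P ∨ ¬¬S
⇔ (¬S ∧ ¬T) ∨ (T ∧ ¬¬S) ∨ ¬P ∨ ¬¬S
⇔ (¬S ∧ ¬T) ∨ (T ∧ S) ∨ ¬P ∨ ¬¬S
⇔ (¬S ∧ ¬T) ∨ (T ∧ S) ∨ ¬P ∨ S
⇔ (¬S ∧ ¬T) ∨ ¬P ∨ S

(¬S ∧ ¬T) ∨ ¬P ∨ S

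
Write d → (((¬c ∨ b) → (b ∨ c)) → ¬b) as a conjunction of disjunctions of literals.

d → (((¬c ∨ b) → (b ∨ c)) → ¬b)
≡ ¬d ∨ (((¬c ∨ b) → (b ∨ c)) → ¬b)   — eliminate →
≡ ¬d ∨ ¬((¬c ∨ b) → (b ∨ c)) ∨ ¬b   — eliminate →
≡ ¬d ∨ ¬(¬(¬c ∨ b) ∨ b ∨ c) ∨ ¬b   — eliminate →
≡ ¬d ∨ (¬¬(¬c ∨ b) ∧ ¬b ∧ ¬c) ∨ ¬b   — De Morgan
≡ ¬d ∨ ((¬c ∨ b) ∧ ¬b ∧ ¬c) ∨ ¬b   — double negation
≡ (¬d ∨ ¬c ∨ b ∨ ¬b) ∧ (¬d ∨ ¬b ∨ ¬b) ∧ (¬d ∨ ¬c ∨ ¬b)   — distribute ∨ over ∧
≡ ¬d ∨ ¬b   — simplify

¬d ∨ ¬b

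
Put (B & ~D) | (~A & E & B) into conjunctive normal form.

(B & ~D) | (~A & E & B)
⇔ (B | ~A) & (B | E) & (B | B) & (~D | ~A) & (~D | E) & (~D | B)   [distribute | over &]
⇔ B & (~D | ~A) & (~D | E)   [simplify]

B & (~D | ~A) & (~D | E)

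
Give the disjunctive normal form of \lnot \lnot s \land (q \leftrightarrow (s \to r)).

(s \land \lnot q \land \lnot r) \lor (s \land r \land q)

\lnot \lnot s \land (q \leftrightarrow (s \to r))
≡ \lnot \lnot s \land (q \to (s \to r)) \land ((s \to r) \to q)
≡ \lnot \lnot s \land (\lnot q \lor (s \to r)) \land ((s \to r) \to q)
≡ \lnot \lnot s \land (\lnot q \lor \lnot s \lor r) \land ((s \to r) \to q)
≡ \lnot \lnot s \land (\lnot q \lor \lnot s \lor r) \land (\lnot (s \to r) \lor q)
≡ \lnot \lnot s \land (\lnot q \lor \lnot s \lor r) \land (\lnot (\lnot s \lor r) \lor q)
≡ s \land (\lnot q \lor \lnot s \lor r) \land (\lnot (\lnot s \lor r) \lor q)
≡ s \land (\lnot q \lor \lnot s \lor r) \land ((\lnot \lnot s \land \lnot r) \lor q)
≡ s \land (\lnot q \lor \lnot s \lor r) \land ((s \land \lnot r) \lor q)
≡ (s \land \lnot q \land s \land \lnot r) \lor (s \land \lnot q \land q) \lor (s \land \lnot s \land s \land \lnot r) \lor (s \land \lnot s \land q) \lor (s \land r \land s \land \lnot r) \lor (s \land r \land q)
≡ (s \land \lnot q \land \lnot r) \lor (s \land r \land q)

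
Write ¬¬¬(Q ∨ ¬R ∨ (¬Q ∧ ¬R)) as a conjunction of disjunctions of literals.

¬¬¬(Q ∨ ¬R ∨ (¬Q ∧ ¬R))
≡ ¬(Q ∨ ¬R ∨ (¬Q ∧ ¬R))   (double negation)
≡ ¬Q ∧ ¬¬R ∧ ¬(¬Q ∧ ¬R)   (De Morgan)
≡ ¬Q ∧ R ∧ ¬(¬Q ∧ ¬R)   (double negation)
≡ ¬Q ∧ R ∧ (¬¬Q ∨ ¬¬R)   (De Morgan)
≡ ¬Q ∧ R ∧ (Q ∨ ¬¬R)   (double negation)
≡ ¬Q ∧ R ∧ (Q ∨ R)   (double negation)
≡ ¬Q ∧ R   (simplify)

¬Q ∧ R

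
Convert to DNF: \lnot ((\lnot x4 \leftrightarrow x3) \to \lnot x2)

(x4 \land \lnot x3 \land x2) \lor (x3 \land \lnot x4 \land x2)

\lnot ((\lnot x4 \leftrightarrow x3) \to \lnot x2)
≡ \lnot (\lnot (\lnot x4 \leftrightarrow x3) \lor \lnot x2)   [eliminate \to]
≡ \lnot (\lnot ((\lnot x4 \to x3) \land (x3 \to \lnot x4)) \lor \lnot x2)   [eliminate \leftrightarrow]
≡ \lnot (\lnot ((\lnot \lnot x4 \lor x3) \land (x3 \to \lnot x4)) \lor \lnot x2)   [eliminate \to]
≡ \lnot (\lnot ((\lnot \lnot x4 \lor x3) \land (\lnot x3 \lor \lnot x4)) \lor \lnot x2)   [eliminate \to]
≡ \lnot \lnot ((\lnot \lnot x4 \lor x3) \land (\lnot x3 \lor \lnot x4)) \land \lnot \lnot x2   [De Morgan]
≡ (\lnot \lnot x4 \lor x3) \land (\lnot x3 \lor \lnot x4) \land \lnot \lnot x2   [double negation]
≡ (x4 \lor x3) \land (\lnot x3 \lor \lnot x4) \land \lnot \lnot x2   [double negation]
≡ (x4 \lor x3) \land (\lnot x3 \lor \lnot x4) \land x2   [double negation]
≡ (x4 \land \lnot x3 \land x2) \lor (x4 \land \lnot x4 \land x2) \lor (x3 \land \lnot x3 \land x2) \lor (x3 \land \lnot x4 \land x2)   [distribute \land over \lor]
≡ (x4 \land \lnot x3 \land x2) \lor (x3 \land \lnot x4 \land x2)   [simplify]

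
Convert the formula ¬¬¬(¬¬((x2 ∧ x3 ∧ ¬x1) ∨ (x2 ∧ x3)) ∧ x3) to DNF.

¬¬¬(¬¬((x2 ∧ x3 ∧ ¬x1) ∨ (x2 ∧ x3)) ∧ x3)
≡ ¬(¬¬((x2 ∧ x3 ∧ ¬x1) ∨ (x2 ∧ x3)) ∧ x3)   [double negation]
≡ ¬¬¬((x2 ∧ x3 ∧ ¬x1) ∨ (x2 ∧ x3)) ∨ ¬x3   [De Morgan]
≡ ¬((x2 ∧ x3 ∧ ¬x1) ∨ (x2 ∧ x3)) ∨ ¬x3   [double negation]
≡ (¬(x2 ∧ x3 ∧ ¬x1) ∧ ¬(x2 ∧ x3)) ∨ ¬x3   [De Morgan]
≡ ((¬x2 ∨ ¬x3 ∨ ¬¬x1) ∧ ¬(x2 ∧ x3)) ∨ ¬x3   [De Morgan]
≡ ((¬x2 ∨ ¬x3 ∨ x1) ∧ ¬(x2 ∧ x3)) ∨ ¬x3   [double negation]
≡ ((¬x2 ∨ ¬x3 ∨ x1) ∧ (¬x2 ∨ ¬x3)) ∨ ¬x3   [De Morgan]
≡ (¬x2 ∧ ¬x2) ∨ (¬x2 ∧ ¬x3) ∨ (¬x3 ∧ ¬x2) ∨ (¬x3 ∧ ¬x3) ∨ (x1 ∧ ¬x2) ∨ (x1 ∧ ¬x3) ∨ ¬x3   [distribute ∧ over ∨]
≡ ¬x2 ∨ ¬x3   [simplify]

¬x2 ∨ ¬x3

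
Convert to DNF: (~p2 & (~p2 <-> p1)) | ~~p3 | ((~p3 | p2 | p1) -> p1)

(~p2 & (~p2 <-> p1)) | ~~p3 | ((~p3 | p2 | p1) -> p1)
≡ (~p2 & (~p2 -> p1) & (p1 -> ~p2)) | ~~p3 | ((~p3 | p2 | p1) -> p1)   (eliminate <->)
≡ (~p2 & (~~p2 | p1) & (p1 -> ~p2)) | ~~p3 | ((~p3 | p2 | p1) -> p1)   (eliminate ->)
≡ (~p2 & (~~p2 | p1) & (~p1 | ~p2)) | ~~p3 | ((~p3 | p2 | p1) -> p1)   (eliminate ->)
≡ (~p2 & (~~p2 | p1) & (~p1 | ~p2)) | ~~p3 | ~(~p3 | p2 | p1) | p1   (eliminate ->)
≡ (~p2 & (p2 | p1) & (~p1 | ~p2)) | ~~p3 | ~(~p3 | p2 | p1) | p1   (double negation)
≡ (~p2 & (p2 | p1) & (~p1 | ~p2)) | p3 | ~(~p3 | p2 | p1) | p1   (double negation)
≡ (~p2 & (p2 | p1) & (~p1 | ~p2)) | p3 | (~~p3 & ~p2 & ~p1) | p1   (De Morgan)
≡ (~p2 & (p2 | p1) & (~p1 | ~p2)) | p3 | (p3 & ~p2 & ~p1) | p1   (double negation)
≡ (~p2 & p2 & ~p1) | (~p2 & p2 & ~p2) | (~p2 & p1 & ~p1) | (~p2 & p1 & ~p2) | p3 | (p3 & ~p2 & ~p1) | p1   (distribute & over |)
≡ p3 | p1   (simplify)

p3 | p1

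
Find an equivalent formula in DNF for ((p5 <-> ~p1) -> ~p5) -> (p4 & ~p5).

(~p1 & p5) | (p4 & ~p5)

((p5 <-> ~p1) -> ~p5) -> (p4 & ~p5)
⇔ ~((p5 <-> ~p1) -> ~p5) | (p4 & ~p5)   [eliminate ->]
⇔ ~(~(p5 <-> ~p1) | ~p5) | (p4 & ~p5)   [eliminate ->]
⇔ ~(~((p5 -> ~p1) & (~p1 -> p5)) | ~p5) | (p4 & ~p5)   [eliminate <->]
⇔ ~(~((~p5 | ~p1) & (~p1 -> p5)) | ~p5) | (p4 & ~p5)   [eliminate ->]
⇔ ~(~((~p5 | ~p1) & (~~p1 | p5)) | ~p5) | (p4 & ~p5)   [eliminate ->]
⇔ (~~((~p5 | ~p1) & (~~p1 | p5)) & ~~p5) | (p4 & ~p5)   [De Morgan]
⇔ ((~p5 | ~p1) & (~~p1 | p5) & ~~p5) | (p4 & ~p5)   [double negation]
⇔ ((~p5 | ~p1) & (p1 | p5) & ~~p5) | (p4 & ~p5)   [double negation]
⇔ ((~p5 | ~p1) & (p1 | p5) & p5) | (p4 & ~p5)   [double negation]
⇔ (~p5 & p1 & p5) | (~p5 & p5 & p5) | (~p1 & p1 & p5) | (~p1 & p5 & p5) | (p4 & ~p5)   [distribute & over |]
⇔ (~p1 & p5) | (p4 & ~p5)   [simplify]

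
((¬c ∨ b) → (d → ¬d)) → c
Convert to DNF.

((¬c ∨ b) → (d → ¬d)) → c
= ¬((¬c ∨ b) → (d → ¬d)) ∨ c   — eliminate →
= ¬(¬(¬c ∨ b) ∨ (d → ¬d)) ∨ c   — eliminate →
= ¬(¬(¬c ∨ b) ∨ ¬d ∨ ¬d) ∨ c   — eliminate →
= (¬¬(¬c ∨ b) ∧ ¬¬d ∧ ¬¬d) ∨ c   — De Morgan
= ((¬c ∨ b) ∧ ¬¬d ∧ ¬¬d) ∨ c   — double negation
= ((¬c ∨ b) ∧ d ∧ ¬¬d) ∨ c   — double negation
= ((¬c ∨ b) ∧ d ∧ d) ∨ c   — double negation
= (¬c ∧ d ∧ d) ∨ (b ∧ d ∧ d) ∨ c   — distribute ∧ over ∨
= (¬c ∧ d) ∨ (b ∧ d) ∨ c   — simplify

(¬c ∧ d) ∨ (b ∧ d) ∨ c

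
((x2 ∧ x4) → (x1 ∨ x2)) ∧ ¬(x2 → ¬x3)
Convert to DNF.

x2 ∧ x3

((x2 ∧ x4) → (x1 ∨ x2)) ∧ ¬(x2 → ¬x3)
= (¬(x2 ∧ x4) ∨ x1 ∨ x2) ∧ ¬(x2 → ¬x3)   [eliminate →]
= (¬(x2 ∧ x4) ∨ x1 ∨ x2) ∧ ¬(¬x2 ∨ ¬x3)   [eliminate →]
= (¬x2 ∨ ¬x4 ∨ x1 ∨ x2) ∧ ¬(¬x2 ∨ ¬x3)   [De Morgan]
= (¬x2 ∨ ¬x4 ∨ x1 ∨ x2) ∧ ¬¬x2 ∧ ¬¬x3   [De Morgan]
= (¬x2 ∨ ¬x4 ∨ x1 ∨ x2) ∧ x2 ∧ ¬¬x3   [double negation]
= (¬x2 ∨ ¬x4 ∨ x1 ∨ x2) ∧ x2 ∧ x3   [double negation]
= (¬x2 ∧ x2 ∧ x3) ∨ (¬x4 ∧ x2 ∧ x3) ∨ (x1 ∧ x2 ∧ x3) ∨ (x2 ∧ x2 ∧ x3)   [distribute ∧ over ∨]
= x2 ∧ x3   [simplify]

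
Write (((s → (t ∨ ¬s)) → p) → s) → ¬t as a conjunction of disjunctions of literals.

(((s → (t ∨ ¬s)) → p) → s) → ¬t
≡ ¬(((s → (t ∨ ¬s)) → p) → s) ∨ ¬t   [eliminate →]
≡ ¬(¬((s → (t ∨ ¬s)) → p) ∨ s) ∨ ¬t   [eliminate →]
≡ ¬(¬(¬(s → (t ∨ ¬s)) ∨ p) ∨ s) ∨ ¬t   [eliminate →]
≡ ¬(¬(¬(¬s ∨ t ∨ ¬s) ∨ p) ∨ s) ∨ ¬t   [eliminate →]
≡ (¬¬(¬(¬s ∨ t ∨ ¬s) ∨ p) ∧ ¬s) ∨ ¬t   [De Morgan]
≡ ((¬(¬s ∨ t ∨ ¬s) ∨ p) ∧ ¬s) ∨ ¬t   [double negation]
≡ (((¬¬s ∧ ¬t ∧ ¬¬s) ∨ p) ∧ ¬s) ∨ ¬t   [De Morgan]
≡ (((s ∧ ¬t ∧ ¬¬s) ∨ p) ∧ ¬s) ∨ ¬t   [double negation]
≡ (((s ∧ ¬t ∧ s) ∨ p) ∧ ¬s) ∨ ¬t   [double negation]
≡ (s ∨ p ∨ ¬t) ∧ (¬t ∨ p ∨ ¬t) ∧ (s ∨ p ∨ ¬t) ∧ (¬s ∨ ¬t)   [distribute ∨ over ∧]
≡ (¬t ∨ p) ∧ (¬s ∨ ¬t)   [simplify]

(¬t ∨ p) ∧ (¬s ∨ ¬t)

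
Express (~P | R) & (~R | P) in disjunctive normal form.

(~P | R) & (~R | P)
= (~P & ~R) | (~P & P) | (R & ~R) | (R & P)   (distribute & over |)
= (~P & ~R) | (R & P)   (simplify)

(~P & ~R) | (R & P)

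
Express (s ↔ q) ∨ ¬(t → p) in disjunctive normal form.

(¬s ∧ ¬q) ∨ (q ∧ s) ∨ (t ∧ ¬p)

(s ↔ q) ∨ ¬(t → p)
⇔ ((s → q) ∧ (q → s)) ∨ ¬(t → p)   — eliminate ↔
⇔ ((¬s ∨ q) ∧ (q → s)) ∨ ¬(t → p)   — eliminate →
⇔ ((¬s ∨ q) ∧ (¬q ∨ s)) ∨ ¬(t → p)   — eliminate →
⇔ ((¬s ∨ q) ∧ (¬q ∨ s)) ∨ ¬(¬t ∨ p)   — eliminate →
⇔ ((¬s ∨ q) ∧ (¬q ∨ s)) ∨ (¬¬t ∧ ¬p)   — De Morgan
⇔ ((¬s ∨ q) ∧ (¬q ∨ s)) ∨ (t ∧ ¬p)   — double negation
⇔ (¬s ∧ ¬q) ∨ (¬s ∧ s) ∨ (q ∧ ¬q) ∨ (q ∧ s) ∨ (t ∧ ¬p)   — distribute ∧ over ∨
⇔ (¬s ∧ ¬q) ∨ (q ∧ s) ∨ (t ∧ ¬p)   — simplify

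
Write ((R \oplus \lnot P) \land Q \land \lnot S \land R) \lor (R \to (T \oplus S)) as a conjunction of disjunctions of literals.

((R \oplus \lnot P) \land Q \land \lnot S \land R) \lor (R \to (T \oplus S))
≡ ((R \lor \lnot P) \land \lnot (R \land \lnot P) \land Q \land \lnot S \land R) \lor (R \to (T \oplus S))   (expand \oplus)
≡ ((R \lor \lnot P) \land \lnot (R \land \lnot P) \land Q \land \lnot S \land R) \lor \lnot R \lor (T \oplus S)   (eliminate \to)
≡ ((R \lor \lnot P) \land \lnot (R \land \lnot P) \land Q \land \lnot S \land R) \lor \lnot R \lor ((T \lor S) \land \lnot (T \land S))   (expand \oplus)
≡ ((R \lor \lnot P) \land (\lnot R \lor \lnot \lnot P) \land Q \land \lnot S \land R) \lor \lnot R \lor ((T \lor S) \land \lnot (T \land S))   (De Morgan)
≡ ((R \lor \lnot P) \land (\lnot R \lor P) \land Q \land \lnot S \land R) \lor \lnot R \lor ((T \lor S) \land \lnot (T \land S))   (double negation)
≡ ((R \lor \lnot P) \land (\lnot R \lor P) \land Q \land \lnot S \land R) \lor \lnot R \lor ((T \lor S) \land (\lnot T \lor \lnot S))   (De Morgan)
≡ (R \lor \lnot P \lor \lnot R \lor T \lor S) \land (R \lor \lnot P \lor \lnot R \lor \lnot T \lor \lnot S) \land (\lnot R \lor P \lor \lnot R \lor T \lor S) \land (\lnot R \lor P \lor \lnot R \lor \lnot T \lor \lnot S) \land (Q \lor \lnot R \lor T \lor S) \land (Q \lor \lnot R \lor \lnot T \lor \lnot S) \land (\lnot S \lor \lnot R \lor T \lor S) \land (\lnot S \lor \lnot R \lor \lnot T \lor \lnot S) \land (R \lor \lnot R \lor T \lor S) \land (R \lor \lnot R \lor \lnot T \lor \lnot S)   (distribute \lor over \land)
≡ (\lnot R \lor P \lor T \lor S) \land (Q \lor \lnot R \lor T \lor S) \land (\lnot S \lor \lnot R \lor \lnot T)   (simplify)

(\lnot R \lor P \lor T \lor S) \land (Q \lor \lnot R \lor T \lor S) \land (\lnot S \lor \lnot R \lor \lnot T)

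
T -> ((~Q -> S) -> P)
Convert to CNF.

(~T | ~Q | P) & (~T | ~S | P)

T -> ((~Q -> S) -> P)
⇔ ~T | ((~Q -> S) -> P)   (eliminate ->)
⇔ ~T | ~(~Q -> S) | P   (eliminate ->)
⇔ ~T | ~(~~Q | S) | P   (eliminate ->)
⇔ ~T | (~~~Q & ~S) | P   (De Morgan)
⇔ ~T | (~Q & ~S) | P   (double negation)
⇔ (~T | ~Q | P) & (~T | ~S | P)   (distribute | over &)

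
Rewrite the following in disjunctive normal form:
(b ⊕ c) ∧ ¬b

¬b ∧ c

(b ⊕ c) ∧ ¬b
= (b ∧ ¬c ∨ ¬b ∧ c) ∧ ¬b   [expand ⊕]
= b ∧ ¬c ∧ ¬b ∨ ¬b ∧ c ∧ ¬b   [distribute ∧ over ∨]
= ¬b ∧ c   [simplify]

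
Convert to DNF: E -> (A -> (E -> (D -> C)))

~E | ~A | ~D | C

E -> (A -> (E -> (D -> C)))
= ~E | (A -> (E -> (D -> C)))   — eliminate ->
= ~E | ~A | (E -> (D -> C))   — eliminate ->
= ~E | ~A | ~E | (D -> C)   — eliminate ->
= ~E | ~A | ~E | ~D | C   — eliminate ->
= ~E | ~A | ~D | C   — simplify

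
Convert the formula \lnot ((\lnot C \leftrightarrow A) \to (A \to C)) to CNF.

A \land \lnot C

\lnot ((\lnot C \leftrightarrow A) \to (A \to C))
≡ \lnot (\lnot (\lnot C \leftrightarrow A) \lor (A \to C))   (eliminate \to)
≡ \lnot (\lnot ((\lnot C \to A) \land (A \to \lnot C)) \lor (A \to C))   (eliminate \leftrightarrow)
≡ \lnot (\lnot ((\lnot \lnot C \lor A) \land (A \to \lnot C)) \lor (A \to C))   (eliminate \to)
≡ \lnot (\lnot ((\lnot \lnot C \lor A) \land (\lnot A \lor \lnot C)) \lor (A \to C))   (eliminate \to)
≡ \lnot (\lnot ((\lnot \lnot C \lor A) \land (\lnot A \lor \lnot C)) \lor \lnot A \lor C)   (eliminate \to)
≡ \lnot \lnot ((\lnot \lnot C \lor A) \land (\lnot A \lor \lnot C)) \land \lnot \lnot A \land \lnot C   (De Morgan)
≡ (\lnot \lnot C \lor A) \land (\lnot A \lor \lnot C) \land \lnot \lnot A \land \lnot C   (double negation)
≡ (C \lor A) \land (\lnot A \lor \lnot C) \land \lnot \lnot A \land \lnot C   (double negation)
≡ (C \lor A) \land (\lnot A \lor \lnot C) \land A \land \lnot C   (double negation)
≡ A \land \lnot C   (simplify)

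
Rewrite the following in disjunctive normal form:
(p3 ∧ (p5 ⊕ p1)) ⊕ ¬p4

(p3 ∧ (p5 ⊕ p1)) ⊕ ¬p4
= (p3 ∧ (p5 ⊕ p1) ∧ ¬¬p4) ∨ (¬(p3 ∧ (p5 ⊕ p1)) ∧ ¬p4)   [expand ⊕]
= (p3 ∧ ((p5 ∧ ¬p1) ∨ (¬p5 ∧ p1)) ∧ ¬¬p4) ∨ (¬(p3 ∧ (p5 ⊕ p1)) ∧ ¬p4)   [expand ⊕]
= (p3 ∧ ((p5 ∧ ¬p1) ∨ (¬p5 ∧ p1)) ∧ ¬¬p4) ∨ (¬(p3 ∧ ((p5 ∧ ¬p1) ∨ (¬p5 ∧ p1))) ∧ ¬p4)   [expand ⊕]
= (p3 ∧ ((p5 ∧ ¬p1) ∨ (¬p5 ∧ p1)) ∧ p4) ∨ (¬(p3 ∧ ((p5 ∧ ¬p1) ∨ (¬p5 ∧ p1))) ∧ ¬p4)   [double negation]
= (p3 ∧ ((p5 ∧ ¬p1) ∨ (¬p5 ∧ p1)) ∧ p4) ∨ ((¬p3 ∨ ¬((p5 ∧ ¬p1) ∨ (¬p5 ∧ p1))) ∧ ¬p4)   [De Morgan]
= (p3 ∧ ((p5 ∧ ¬p1) ∨ (¬p5 ∧ p1)) ∧ p4) ∨ ((¬p3 ∨ (¬(p5 ∧ ¬p1) ∧ ¬(¬p5 ∧ p1))) ∧ ¬p4)   [De Morgan]
= (p3 ∧ ((p5 ∧ ¬p1) ∨ (¬p5 ∧ p1)) ∧ p4) ∨ ((¬p3 ∨ ((¬p5 ∨ ¬¬p1) ∧ ¬(¬p5 ∧ p1))) ∧ ¬p4)   [De Morgan]
= (p3 ∧ ((p5 ∧ ¬p1) ∨ (¬p5 ∧ p1)) ∧ p4) ∨ ((¬p3 ∨ ((¬p5 ∨ p1) ∧ ¬(¬p5 ∧ p1))) ∧ ¬p4)   [double negation]
= (p3 ∧ ((p5 ∧ ¬p1) ∨ (¬p5 ∧ p1)) ∧ p4) ∨ ((¬p3 ∨ ((¬p5 ∨ p1) ∧ (¬¬p5 ∨ ¬p1))) ∧ ¬p4)   [De Morgan]
= (p3 ∧ ((p5 ∧ ¬p1) ∨ (¬p5 ∧ p1)) ∧ p4) ∨ ((¬p3 ∨ ((¬p5 ∨ p1) ∧ (p5 ∨ ¬p1))) ∧ ¬p4)   [double negation]
= (p3 ∧ p5 ∧ ¬p1 ∧ p4) ∨ (p3 ∧ ¬p5 ∧ p1 ∧ p4) ∨ (¬p3 ∧ ¬p4) ∨ (¬p5 ∧ p5 ∧ ¬p4) ∨ (¬p5 ∧ ¬p1 ∧ ¬p4) ∨ (p1 ∧ p5 ∧ ¬p4) ∨ (p1 ∧ ¬p1 ∧ ¬p4)   [distribute ∧ over ∨]
= (p3 ∧ p5 ∧ ¬p1 ∧ p4) ∨ (p3 ∧ ¬p5 ∧ p1 ∧ p4) ∨ (¬p3 ∧ ¬p4) ∨ (¬p5 ∧ ¬p1 ∧ ¬p4) ∨ (p1 ∧ p5 ∧ ¬p4)   [simplify]

(p3 ∧ p5 ∧ ¬p1 ∧ p4) ∨ (p3 ∧ ¬p5 ∧ p1 ∧ p4) ∨ (¬p3 ∧ ¬p4) ∨ (¬p5 ∧ ¬p1 ∧ ¬p4) ∨ (p1 ∧ p5 ∧ ¬p4)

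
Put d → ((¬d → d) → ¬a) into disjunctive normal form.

¬d ∨ ¬a

d → ((¬d → d) → ¬a)
≡ ¬d ∨ ((¬d → d) → ¬a)   — eliminate →
≡ ¬d ∨ ¬(¬d → d) ∨ ¬a   — eliminate →
≡ ¬d ∨ ¬(¬¬d ∨ d) ∨ ¬a   — eliminate →
≡ ¬d ∨ (¬¬¬d ∧ ¬d) ∨ ¬a   — De Morgan
≡ ¬d ∨ (¬d ∧ ¬d) ∨ ¬a   — double negation
≡ ¬d ∨ ¬a   — simplify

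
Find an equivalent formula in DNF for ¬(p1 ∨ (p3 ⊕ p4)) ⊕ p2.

¬(p1 ∨ (p3 ⊕ p4)) ⊕ p2
= (¬(p1 ∨ (p3 ⊕ p4)) ∧ ¬p2) ∨ (¬¬(p1 ∨ (p3 ⊕ p4)) ∧ p2)   (expand ⊕)
= (¬(p1 ∨ (p3 ∧ ¬p4) ∨ (¬p3 ∧ p4)) ∧ ¬p2) ∨ (¬¬(p1 ∨ (p3 ⊕ p4)) ∧ p2)   (expand ⊕)
= (¬(p1 ∨ (p3 ∧ ¬p4) ∨ (¬p3 ∧ p4)) ∧ ¬p2) ∨ (¬¬(p1 ∨ (p3 ∧ ¬p4) ∨ (¬p3 ∧ p4)) ∧ p2)   (expand ⊕)
= (¬p1 ∧ ¬(p3 ∧ ¬p4) ∧ ¬(¬p3 ∧ p4) ∧ ¬p2) ∨ (¬¬(p1 ∨ (p3 ∧ ¬p4) ∨ (¬p3 ∧ p4)) ∧ p2)   (De Morgan)
= (¬p1 ∧ (¬p3 ∨ ¬¬p4) ∧ ¬(¬p3 ∧ p4) ∧ ¬p2) ∨ (¬¬(p1 ∨ (p3 ∧ ¬p4) ∨ (¬p3 ∧ p4)) ∧ p2)   (De Morgan)
= (¬p1 ∧ (¬p3 ∨ p4) ∧ ¬(¬p3 ∧ p4) ∧ ¬p2) ∨ (¬¬(p1 ∨ (p3 ∧ ¬p4) ∨ (¬p3 ∧ p4)) ∧ p2)   (double negation)
= (¬p1 ∧ (¬p3 ∨ p4) ∧ (¬¬p3 ∨ ¬p4) ∧ ¬p2) ∨ (¬¬(p1 ∨ (p3 ∧ ¬p4) ∨ (¬p3 ∧ p4)) ∧ p2)   (De Morgan)
= (¬p1 ∧ (¬p3 ∨ p4) ∧ (p3 ∨ ¬p4) ∧ ¬p2) ∨ (¬¬(p1 ∨ (p3 ∧ ¬p4) ∨ (¬p3 ∧ p4)) ∧ p2)   (double negation)
= (¬p1 ∧ (¬p3 ∨ p4) ∧ (p3 ∨ ¬p4) ∧ ¬p2) ∨ ((p1 ∨ (p3 ∧ ¬p4) ∨ (¬p3 ∧ p4)) ∧ p2)   (double negation)
= (¬p1 ∧ ¬p3 ∧ p3 ∧ ¬p2) ∨ (¬p1 ∧ ¬p3 ∧ ¬p4 ∧ ¬p2) ∨ (¬p1 ∧ p4 ∧ p3 ∧ ¬p2) ∨ (¬p1 ∧ p4 ∧ ¬p4 ∧ ¬p2) ∨ (p1 ∧ p2) ∨ (p3 ∧ ¬p4 ∧ p2) ∨ (¬p3 ∧ p4 ∧ p2)   (distribute ∧ over ∨)
= (¬p1 ∧ ¬p3 ∧ ¬p4 ∧ ¬p2) ∨ (¬p1 ∧ p4 ∧ p3 ∧ ¬p2) ∨ (p1 ∧ p2) ∨ (p3 ∧ ¬p4 ∧ p2) ∨ (¬p3 ∧ p4 ∧ p2)   (simplify)

(¬p1 ∧ ¬p3 ∧ ¬p4 ∧ ¬p2) ∨ (¬p1 ∧ p4 ∧ p3 ∧ ¬p2) ∨ (p1 ∧ p2) ∨ (p3 ∧ ¬p4 ∧ p2) ∨ (¬p3 ∧ p4 ∧ p2)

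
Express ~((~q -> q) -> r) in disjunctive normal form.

~((~q -> q) -> r)
≡ ~(~(~q -> q) | r)   (eliminate ->)
≡ ~(~(~~q | q) | r)   (eliminate ->)
≡ ~~(~~q | q) & ~r   (De Morgan)
≡ (~~q | q) & ~r   (double negation)
≡ (q | q) & ~r   (double negation)
≡ (q & ~r) | (q & ~r)   (distribute & over |)
≡ q & ~r   (simplify)

q & ~r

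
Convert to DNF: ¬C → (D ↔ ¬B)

¬C → (D ↔ ¬B)
≡ ¬¬C ∨ (D ↔ ¬B)   [eliminate →]
≡ ¬¬C ∨ ((D → ¬B) ∧ (¬B → D))   [eliminate ↔]
≡ ¬¬C ∨ ((¬D ∨ ¬B) ∧ (¬B → D))   [eliminate →]
≡ ¬¬C ∨ ((¬D ∨ ¬B) ∧ (¬¬B ∨ D))   [eliminate →]
≡ C ∨ ((¬D ∨ ¬B) ∧ (¬¬B ∨ D))   [double negation]
≡ C ∨ ((¬D ∨ ¬B) ∧ (B ∨ D))   [double negation]
≡ C ∨ (¬D ∧ B) ∨ (¬D ∧ D) ∨ (¬B ∧ B) ∨ (¬B ∧ D)   [distribute ∧ over ∨]
≡ C ∨ (¬D ∧ B) ∨ (¬B ∧ D)   [simplify]

C ∨ (¬D ∧ B) ∨ (¬B ∧ D)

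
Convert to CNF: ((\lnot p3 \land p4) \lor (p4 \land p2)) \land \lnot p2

(\lnot p3 \lor p2) \land p4 \land \lnot p2

((\lnot p3 \land p4) \lor (p4 \land p2)) \land \lnot p2
⇔ (\lnot p3 \lor p4) \land (\lnot p3 \lor p2) \land (p4 \lor p4) \land (p4 \lor p2) \land \lnot p2   [distribute \lor over \land]
⇔ (\lnot p3 \lor p2) \land p4 \land \lnot p2   [simplify]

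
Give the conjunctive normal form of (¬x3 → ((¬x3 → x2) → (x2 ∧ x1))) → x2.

(¬x3 ∨ x2) ∧ (x3 ∨ x2)

(¬x3 → ((¬x3 → x2) → (x2 ∧ x1))) → x2
≡ ¬(¬x3 → ((¬x3 → x2) → (x2 ∧ x1))) ∨ x2   [eliminate →]
≡ ¬(¬¬x3 ∨ ((¬x3 → x2) → (x2 ∧ x1))) ∨ x2   [eliminate →]
≡ ¬(¬¬x3 ∨ ¬(¬x3 → x2) ∨ (x2 ∧ x1)) ∨ x2   [eliminate →]
≡ ¬(¬¬x3 ∨ ¬(¬¬x3 ∨ x2) ∨ (x2 ∧ x1)) ∨ x2   [eliminate →]
≡ (¬¬¬x3 ∧ ¬¬(¬¬x3 ∨ x2) ∧ ¬(x2 ∧ x1)) ∨ x2   [De Morgan]
≡ (¬x3 ∧ ¬¬(¬¬x3 ∨ x2) ∧ ¬(x2 ∧ x1)) ∨ x2   [double negation]
≡ (¬x3 ∧ (¬¬x3 ∨ x2) ∧ ¬(x2 ∧ x1)) ∨ x2   [double negation]
≡ (¬x3 ∧ (x3 ∨ x2) ∧ ¬(x2 ∧ x1)) ∨ x2   [double negation]
≡ (¬x3 ∧ (x3 ∨ x2) ∧ (¬x2 ∨ ¬x1)) ∨ x2   [De Morgan]
≡ (¬x3 ∨ x2) ∧ (x3 ∨ x2 ∨ x2) ∧ (¬x2 ∨ ¬x1 ∨ x2)   [distribute ∨ over ∧]
≡ (¬x3 ∨ x2) ∧ (x3 ∨ x2)   [simplify]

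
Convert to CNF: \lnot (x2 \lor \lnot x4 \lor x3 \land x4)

\lnot x2 \land x4 \land (\lnot x3 \lor \lnot x4)

\lnot (x2 \lor \lnot x4 \lor x3 \land x4)
≡ \lnot x2 \land \lnot \lnot x4 \land \lnot (x3 \land x4)   [De Morgan]
≡ \lnot x2 \land x4 \land \lnot (x3 \land x4)   [double negation]
≡ \lnot x2 \land x4 \land (\lnot x3 \lor \lnot x4)   [De Morgan]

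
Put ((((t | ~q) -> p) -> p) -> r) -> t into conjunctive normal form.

((((t | ~q) -> p) -> p) -> r) -> t
≡ ~((((t | ~q) -> p) -> p) -> r) | t
≡ ~(~(((t | ~q) -> p) -> p) | r) | t
≡ ~(~(~((t | ~q) -> p) | p) | r) | t
≡ ~(~(~(~(t | ~q) | p) | p) | r) | t
≡ (~~(~(~(t | ~q) | p) | p) & ~r) | t
≡ ((~(~(t | ~q) | p) | p) & ~r) | t
≡ (((~~(t | ~q) & ~p) | p) & ~r) | t
≡ ((((t | ~q) & ~p) | p) & ~r) | t
≡ (t | ~q | p | t) & (~p | p | t) & (~r | t)
≡ (t | ~q | p) & (~r | t)

(t | ~q | p) & (~r | t)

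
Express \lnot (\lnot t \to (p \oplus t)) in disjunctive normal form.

\lnot (\lnot t \to (p \oplus t))
≡ \lnot (\lnot \lnot t \lor (p \oplus t))   [eliminate \to]
≡ \lnot (\lnot \lnot t \lor (p \land \lnot t) \lor (\lnot p \land t))   [expand \oplus]
≡ \lnot \lnot \lnot t \land \lnot (p \land \lnot t) \land \lnot (\lnot p \land t)   [De Morgan]
≡ \lnot t \land \lnot (p \land \lnot t) \land \lnot (\lnot p \land t)   [double negation]
≡ \lnot t \land (\lnot p \lor \lnot \lnot t) \land \lnot (\lnot p \land t)   [De Morgan]
≡ \lnot t \land (\lnot p \lor t) \land \lnot (\lnot p \land t)   [double negation]
≡ \lnot t \land (\lnot p \lor t) \land (\lnot \lnot p \lor \lnot t)   [De Morgan]
≡ \lnot t \land (\lnot p \lor t) \land (p \lor \lnot t)   [double negation]
≡ (\lnot t \land \lnot p \land p) \lor (\lnot t \land \lnot p \land \lnot t) \lor (\lnot t \land t \land p) \lor (\lnot t \land t \land \lnot t)   [distribute \land over \lor]
≡ \lnot t \land \lnot p   [simplify]

\lnot t \land \lnot p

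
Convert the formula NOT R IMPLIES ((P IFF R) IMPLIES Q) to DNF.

NOT R IMPLIES ((P IFF R) IMPLIES Q)
≡ NOT NOT R OR ((P IFF R) IMPLIES Q)   [eliminate IMPLIES]
≡ NOT NOT R OR NOT (P IFF R) OR Q   [eliminate IMPLIES]
≡ NOT NOT R OR NOT ((P IMPLIES R) AND (R IMPLIES P)) OR Q   [eliminate IFF]
≡ NOT NOT R OR NOT ((NOT P OR R) AND (R IMPLIES P)) OR Q   [eliminate IMPLIES]
≡ NOT NOT R OR NOT ((NOT P OR R) AND (NOT R OR P)) OR Q   [eliminate IMPLIES]
≡ R OR NOT ((NOT P OR R) AND (NOT R OR P)) OR Q   [double negation]
≡ R OR NOT (NOT P OR R) OR NOT (NOT R OR P) OR Q   [De Morgan]
≡ R OR (NOT NOT P AND NOT R) OR NOT (NOT R OR P) OR Q   [De Morgan]
≡ R OR (P AND NOT R) OR NOT (NOT R OR P) OR Q   [double negation]
≡ R OR (P AND NOT R) OR (NOT NOT R AND NOT P) OR Q   [De Morgan]
≡ R OR (P AND NOT R) OR (R AND NOT P) OR Q   [double negation]
≡ R OR (P AND NOT R) OR Q   [simplify]

R OR (P AND NOT R) OR Q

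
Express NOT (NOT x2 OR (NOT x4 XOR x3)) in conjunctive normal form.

NOT (NOT x2 OR (NOT x4 XOR x3))
≡ NOT (NOT x2 OR ((NOT x4 OR x3) AND NOT (NOT x4 AND x3)))
≡ NOT NOT x2 AND NOT ((NOT x4 OR x3) AND NOT (NOT x4 AND x3))
≡ x2 AND NOT ((NOT x4 OR x3) AND NOT (NOT x4 AND x3))
≡ x2 AND (NOT (NOT x4 OR x3) OR NOT NOT (NOT x4 AND x3))
≡ x2 AND ((NOT NOT x4 AND NOT x3) OR NOT NOT (NOT x4 AND x3))
≡ x2 AND ((x4 AND NOT x3) OR NOT NOT (NOT x4 AND x3))
≡ x2 AND ((x4 AND NOT x3) OR (NOT x4 AND x3))
≡ x2 AND (x4 OR NOT x4) AND (x4 OR x3) AND (NOT x3 OR NOT x4) AND (NOT x3 OR x3)
≡ x2 AND (x4 OR x3) AND (NOT x3 OR NOT x4)

x2 AND (x4 OR x3) AND (NOT x3 OR NOT x4)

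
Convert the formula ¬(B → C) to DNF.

¬(B → C)
⇔ ¬(¬B ∨ C)   [eliminate →]
⇔ ¬¬B ∧ ¬C   [De Morgan]
⇔ B ∧ ¬C   [double negation]

B ∧ ¬C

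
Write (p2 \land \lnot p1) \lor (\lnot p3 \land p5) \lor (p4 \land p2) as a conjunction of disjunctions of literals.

(p2 \land \lnot p1) \lor (\lnot p3 \land p5) \lor (p4 \land p2)
≡ (p2 \lor \lnot p3 \lor p4) \land (p2 \lor \lnot p3 \lor p2) \land (p2 \lor p5 \lor p4) \land (p2 \lor p5 \lor p2) \land (\lnot p1 \lor \lnot p3 \lor p4) \land (\lnot p1 \lor \lnot p3 \lor p2) \land (\lnot p1 \lor p5 \lor p4) \land (\lnot p1 \lor p5 \lor p2)   [distribute \lor over \land]
≡ (p2 \lor \lnot p3) \land (p2 \lor p5) \land (\lnot p1 \lor \lnot p3 \lor p4) \land (\lnot p1 \lor p5 \lor p4)   [simplify]

(p2 \lor \lnot p3) \land (p2 \lor p5) \land (\lnot p1 \lor \lnot p3 \lor p4) \land (\lnot p1 \lor p5 \lor p4)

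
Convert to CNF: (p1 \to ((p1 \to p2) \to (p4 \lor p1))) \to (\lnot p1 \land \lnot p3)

(p1 \to ((p1 \to p2) \to (p4 \lor p1))) \to (\lnot p1 \land \lnot p3)
⇔ \lnot (p1 \to ((p1 \to p2) \to (p4 \lor p1))) \lor (\lnot p1 \land \lnot p3)   — eliminate \to
⇔ \lnot (\lnot p1 \lor ((p1 \to p2) \to (p4 \lor p1))) \lor (\lnot p1 \land \lnot p3)   — eliminate \to
⇔ \lnot (\lnot p1 \lor \lnot (p1 \to p2) \lor p4 \lor p1) \lor (\lnot p1 \land \lnot p3)   — eliminate \to
⇔ \lnot (\lnot p1 \lor \lnot (\lnot p1 \lor p2) \lor p4 \lor p1) \lor (\lnot p1 \land \lnot p3)   — eliminate \to
⇔ (\lnot \lnot p1 \land \lnot \lnot (\lnot p1 \lor p2) \land \lnot p4 \land \lnot p1) \lor (\lnot p1 \land \lnot p3)   — De Morgan
⇔ (p1 \land \lnot \lnot (\lnot p1 \lor p2) \land \lnot p4 \land \lnot p1) \lor (\lnot p1 \land \lnot p3)   — double negation
⇔ (p1 \land (\lnot p1 \lor p2) \land \lnot p4 \land \lnot p1) \lor (\lnot p1 \land \lnot p3)   — double negation
⇔ (p1 \lor \lnot p1) \land (p1 \lor \lnot p3) \land (\lnot p1 \lor p2 \lor \lnot p1) \land (\lnot p1 \lor p2 \lor \lnot p3) \land (\lnot p4 \lor \lnot p1) \land (\lnot p4 \lor \lnot p3) \land (\lnot p1 \lor \lnot p1) \land (\lnot p1 \lor \lnot p3)   — distribute \lor over \land
⇔ (p1 \lor \lnot p3) \land (\lnot p4 \lor \lnot p3) \land \lnot p1   — simplify

(p1 \lor \lnot p3) \land (\lnot p4 \lor \lnot p3) \land \lnot p1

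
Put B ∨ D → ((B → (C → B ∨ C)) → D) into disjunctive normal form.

¬B ∧ ¬D ∨ D

B ∨ D → ((B → (C → B ∨ C)) → D)
⇔ ¬(B ∨ D) ∨ ((B → (C → B ∨ C)) → D)   — eliminate →
⇔ ¬(B ∨ D) ∨ ¬(B → (C → B ∨ C)) ∨ D   — eliminate →
⇔ ¬(B ∨ D) ∨ ¬(¬B ∨ (C → B ∨ C)) ∨ D   — eliminate →
⇔ ¬(B ∨ D) ∨ ¬(¬B ∨ ¬C ∨ B ∨ C) ∨ D   — eliminate →
⇔ ¬B ∧ ¬D ∨ ¬(¬B ∨ ¬C ∨ B ∨ C) ∨ D   — De Morgan
⇔ ¬B ∧ ¬D ∨ ¬¬B ∧ ¬¬C ∧ ¬B ∧ ¬C ∨ D   — De Morgan
⇔ ¬B ∧ ¬D ∨ B ∧ ¬¬C ∧ ¬B ∧ ¬C ∨ D   — double negation
⇔ ¬B ∧ ¬D ∨ B ∧ C ∧ ¬B ∧ ¬C ∨ D   — double negation
⇔ ¬B ∧ ¬D ∨ D   — simplify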